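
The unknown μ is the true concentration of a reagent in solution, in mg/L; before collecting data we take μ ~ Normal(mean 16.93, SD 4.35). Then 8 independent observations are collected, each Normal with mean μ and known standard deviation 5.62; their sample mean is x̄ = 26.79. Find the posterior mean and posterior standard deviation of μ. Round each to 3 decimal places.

Posterior mean ≈ 25.088; posterior SD ≈ 1.807

With known σ, the Normal prior is conjugate. Weight on the data is w = (n/σ²)/(n/σ² + 1/τ₀²) = 0.253290/(0.253290+0.0528471) = 0.82737.
Posterior mean = w·x̄ + (1−w)·μ₀ = 0.82737·26.79 + 0.17263·16.93 = 25.088. Posterior variance = 1/(0.253290+0.0528471) = 3.26651, so SD = 1.807.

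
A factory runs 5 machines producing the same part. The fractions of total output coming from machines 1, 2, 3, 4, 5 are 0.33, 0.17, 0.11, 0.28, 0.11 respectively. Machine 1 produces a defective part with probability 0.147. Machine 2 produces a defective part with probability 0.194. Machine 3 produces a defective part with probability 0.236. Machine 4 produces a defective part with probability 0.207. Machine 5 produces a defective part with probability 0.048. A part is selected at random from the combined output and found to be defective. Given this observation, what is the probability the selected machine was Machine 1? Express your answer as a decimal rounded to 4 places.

Tabulate prior·likelihood by source: [1] prior 0.33, lik 0.147, product 0.04851; [2] prior 0.17, lik 0.194, product 0.03298; [3] prior 0.11, lik 0.236, product 0.02596; [4] prior 0.28, lik 0.207, product 0.05796; [5] prior 0.11, lik 0.048, product 0.005280.
Normalizing constant = 0.17069; the posterior for Machine 1 is its product over the sum, 0.04851/0.17069 = 0.2842.

Posterior probability ≈ 0.2842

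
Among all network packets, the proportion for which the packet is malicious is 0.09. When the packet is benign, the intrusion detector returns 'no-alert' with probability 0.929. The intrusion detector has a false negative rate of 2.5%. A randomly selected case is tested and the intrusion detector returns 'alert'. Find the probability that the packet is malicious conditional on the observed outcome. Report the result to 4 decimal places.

Write H for 'the packet is malicious'. Prior odds H:¬H = 0.09/0.91 = 0.098901. For the 'alert' outcome, the likelihood ratio is 0.975/0.071 = 13.732.
Posterior odds = 0.098901 × 13.732 = 1.3581, so P(H|E) = 1.3581/(1+1.3581) = 0.5759.

P(H | E) ≈ 0.5759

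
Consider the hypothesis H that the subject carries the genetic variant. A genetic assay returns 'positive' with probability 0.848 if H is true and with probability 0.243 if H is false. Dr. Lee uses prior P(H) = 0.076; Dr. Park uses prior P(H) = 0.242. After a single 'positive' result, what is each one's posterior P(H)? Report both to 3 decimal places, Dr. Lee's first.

Dr. Lee: 0.223; Dr. Park: 0.527

P('+'|H) = 0.848, P('+'|¬H) = 0.243.
Dr. Lee: numerator 0.848·0.076 = 0.064448; evidence = 0.064448+0.243·0.924 = 0.28898; posterior = 0.223.
Dr. Park: numerator 0.848·0.242 = 0.20522; evidence = 0.20522+0.243·0.758 = 0.38941; posterior = 0.527.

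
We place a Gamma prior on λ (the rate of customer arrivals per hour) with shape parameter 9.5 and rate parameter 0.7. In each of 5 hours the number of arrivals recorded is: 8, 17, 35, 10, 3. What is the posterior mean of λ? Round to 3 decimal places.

Posterior mean ≈ 14.474

Total count ∑xᵢ = 73 over n = 5 hours.
Gamma is conjugate to the Poisson likelihood: posterior is Gamma(shape = 9.5+73 = 82.5, rate = 0.7+5 = 5.7).
E[λ | data] = 82.5/5.7 = 14.474.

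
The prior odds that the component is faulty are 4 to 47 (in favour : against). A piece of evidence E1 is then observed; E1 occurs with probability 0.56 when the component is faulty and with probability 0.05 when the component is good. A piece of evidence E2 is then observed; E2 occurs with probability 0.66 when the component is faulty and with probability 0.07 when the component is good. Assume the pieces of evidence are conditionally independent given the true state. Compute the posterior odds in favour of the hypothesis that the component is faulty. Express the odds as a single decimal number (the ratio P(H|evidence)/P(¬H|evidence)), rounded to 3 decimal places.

Prior odds = 4/47 = 0.085106. In log-odds, ln(0.085106) = -2.4639.
Add log likelihood ratios: ln(11.200) + ln(9.4286) = 4.6597.
Posterior log-odds = 2.1958, so posterior odds = exp(2.1958) = 8.9872.

Posterior odds ≈ 8.987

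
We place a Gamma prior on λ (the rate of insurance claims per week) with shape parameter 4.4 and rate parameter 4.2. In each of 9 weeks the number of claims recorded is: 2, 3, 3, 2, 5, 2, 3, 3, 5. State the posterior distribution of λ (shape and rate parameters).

Posterior: Gamma(shape=32.4, rate=13.2)

The Poisson likelihood adds the total count to the shape and the number of exposure periods to the rate. Here ∑xᵢ = 28 and n = 9, so shape 4.4→32.4 and rate 4.2→13.2.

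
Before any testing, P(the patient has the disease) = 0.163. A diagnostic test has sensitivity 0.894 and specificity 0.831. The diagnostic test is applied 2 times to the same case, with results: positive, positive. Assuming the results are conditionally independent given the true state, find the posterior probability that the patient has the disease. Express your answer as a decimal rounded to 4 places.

With H the event that the patient has the disease, the joint likelihood of the observed sequence is P(data|H) = 0.894·0.894 = 0.79924 and P(data|¬H) = 0.169·0.169 = 0.028561.
Bayes: P(H|data) = 0.163·0.79924 / (0.163·0.79924 + 0.837·0.028561) = 0.13028/0.15418 = 0.8450.

Posterior P(H) ≈ 0.8450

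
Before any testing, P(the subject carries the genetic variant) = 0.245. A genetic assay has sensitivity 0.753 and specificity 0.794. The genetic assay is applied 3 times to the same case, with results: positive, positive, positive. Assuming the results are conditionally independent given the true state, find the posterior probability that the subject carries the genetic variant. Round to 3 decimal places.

Let H be the event that the subject carries the genetic variant; start with P(H) = 0.245. P('positive'|H) = 0.753, P('positive'|¬H) = 0.206.
Update on result 1 ('positive'): P(H) ← 0.753·0.2450 / (0.753·0.2450 + 0.206·0.7550) = 0.18449/0.34002 = 0.5426.
Update on result 2 ('positive'): P(H) ← 0.753·0.5426 / (0.753·0.5426 + 0.206·0.4574) = 0.40856/0.50279 = 0.8126.
Update on result 3 ('positive'): P(H) ← 0.753·0.8126 / (0.753·0.8126 + 0.206·0.1874) = 0.61188/0.65049 = 0.9406.

Posterior P(H) ≈ 0.941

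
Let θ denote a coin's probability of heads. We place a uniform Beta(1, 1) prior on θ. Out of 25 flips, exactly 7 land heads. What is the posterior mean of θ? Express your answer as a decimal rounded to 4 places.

Observing 7 successes and 18 failures updates Beta(1, 1) by adding the success and failure counts to the two shape parameters: α = 1+7 = 8, β = 1+18 = 19.
E[θ | data] = 8/(8+19) = 0.2963.

Posterior mean ≈ 0.2963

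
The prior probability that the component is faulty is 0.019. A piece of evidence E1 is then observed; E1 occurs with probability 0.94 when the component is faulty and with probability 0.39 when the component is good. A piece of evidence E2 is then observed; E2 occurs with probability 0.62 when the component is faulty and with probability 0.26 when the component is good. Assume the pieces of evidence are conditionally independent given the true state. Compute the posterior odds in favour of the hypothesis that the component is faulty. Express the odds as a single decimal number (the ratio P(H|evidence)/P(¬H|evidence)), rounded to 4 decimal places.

Prior odds = 0.019/(1−0.019) = 0.019368. In log-odds, ln(0.019368) = -3.9441.
Add log likelihood ratios: ln(2.4103) + ln(2.3846) = 1.7488.
Posterior log-odds = -2.1954, so posterior odds = exp(-2.1954) = 0.11132.

Posterior odds ≈ 0.1113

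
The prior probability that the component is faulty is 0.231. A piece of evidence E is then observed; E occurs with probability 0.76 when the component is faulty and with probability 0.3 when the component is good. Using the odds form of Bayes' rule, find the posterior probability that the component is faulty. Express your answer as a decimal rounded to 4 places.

Prior odds = 0.231/(1−0.231) = 0.30039.
Likelihood ratio for E = 0.76/0.3 = 2.5333.
Posterior odds = prior odds × LR = 0.76099.
Posterior probability = odds/(1+odds) = 0.76099/1.7610 = 0.4321.

Posterior probability ≈ 0.4321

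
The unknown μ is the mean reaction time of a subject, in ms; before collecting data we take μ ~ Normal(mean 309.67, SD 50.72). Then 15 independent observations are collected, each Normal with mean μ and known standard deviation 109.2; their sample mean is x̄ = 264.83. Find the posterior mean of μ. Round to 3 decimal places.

Posterior mean ≈ 275.416

With known σ, the Normal prior is conjugate. Weight on the data is w = (n/σ²)/(n/σ² + 1/τ₀²) = 0.00125790/(0.00125790+0.00038872) = 0.76393.
Posterior mean = w·x̄ + (1−w)·μ₀ = 0.76393·264.83 + 0.23607·309.67 = 275.416.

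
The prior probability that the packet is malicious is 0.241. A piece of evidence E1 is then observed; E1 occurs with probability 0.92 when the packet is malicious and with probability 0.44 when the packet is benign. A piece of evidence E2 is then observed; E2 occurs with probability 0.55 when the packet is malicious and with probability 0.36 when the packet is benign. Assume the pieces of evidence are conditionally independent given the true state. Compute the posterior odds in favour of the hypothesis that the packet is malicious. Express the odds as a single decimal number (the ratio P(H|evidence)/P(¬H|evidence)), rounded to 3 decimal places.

Posterior odds ≈ 1.014

Prior odds = 0.241/(1−0.241) = 0.31752.
Likelihood ratio for E1 = 0.92/0.44 = 2.0909.
Likelihood ratio for E2 = 0.55/0.36 = 1.5278.
Posterior odds = prior odds × LR₁ × LR₂ = 1.0143.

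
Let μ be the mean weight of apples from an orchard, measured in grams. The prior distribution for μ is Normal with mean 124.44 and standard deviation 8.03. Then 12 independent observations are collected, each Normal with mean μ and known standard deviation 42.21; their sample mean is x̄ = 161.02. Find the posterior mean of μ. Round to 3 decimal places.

Posterior mean ≈ 135.516

With known σ, the Normal prior is conjugate. Weight on the data is w = (n/σ²)/(n/σ² + 1/τ₀²) = 0.00673520/(0.00673520+0.0155085) = 0.30279.
Posterior mean = w·x̄ + (1−w)·μ₀ = 0.30279·161.02 + 0.69721·124.44 = 135.516.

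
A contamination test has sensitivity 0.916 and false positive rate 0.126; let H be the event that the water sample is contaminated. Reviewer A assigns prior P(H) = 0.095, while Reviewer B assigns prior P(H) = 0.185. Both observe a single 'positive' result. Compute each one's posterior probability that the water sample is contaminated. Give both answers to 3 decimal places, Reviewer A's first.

P('+'|H) = 0.916, P('+'|¬H) = 0.126.
Reviewer A: numerator 0.916·0.095 = 0.087020; evidence = 0.087020+0.126·0.905 = 0.20105; posterior = 0.433.
Reviewer B: numerator 0.916·0.185 = 0.16946; evidence = 0.16946+0.126·0.815 = 0.27215; posterior = 0.623.

Reviewer A: 0.433; Reviewer B: 0.623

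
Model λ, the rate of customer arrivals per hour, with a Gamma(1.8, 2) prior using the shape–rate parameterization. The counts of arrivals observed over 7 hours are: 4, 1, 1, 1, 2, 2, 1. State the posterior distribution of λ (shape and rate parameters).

Posterior: Gamma(shape=13.8, rate=9)

Total count ∑xᵢ = 12 over n = 7 hours.
Gamma is conjugate to the Poisson likelihood: posterior is Gamma(shape = 1.8+12 = 13.8, rate = 2+7 = 9).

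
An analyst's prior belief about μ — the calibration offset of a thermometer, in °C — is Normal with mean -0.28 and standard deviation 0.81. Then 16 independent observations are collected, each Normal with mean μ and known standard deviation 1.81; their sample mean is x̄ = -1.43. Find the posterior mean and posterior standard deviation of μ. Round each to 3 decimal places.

With known σ, the Normal prior is conjugate. Weight on the data is w = (n/σ²)/(n/σ² + 1/τ₀²) = 4.88386/(4.88386+1.52416) = 0.76215.
Posterior mean = w·x̄ + (1−w)·μ₀ = 0.76215·-1.43 + 0.23785·-0.28 = -1.156. Posterior variance = 1/(4.88386+1.52416) = 0.156055, so SD = 0.395.

Posterior mean ≈ -1.156; posterior SD ≈ 0.395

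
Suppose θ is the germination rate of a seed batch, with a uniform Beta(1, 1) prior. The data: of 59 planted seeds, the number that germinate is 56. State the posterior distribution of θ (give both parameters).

Posterior: Beta(57, 4)

Observing 56 successes and 3 failures updates Beta(1, 1) by adding the success and failure counts to the two shape parameters: α = 1+56 = 57, β = 1+3 = 4.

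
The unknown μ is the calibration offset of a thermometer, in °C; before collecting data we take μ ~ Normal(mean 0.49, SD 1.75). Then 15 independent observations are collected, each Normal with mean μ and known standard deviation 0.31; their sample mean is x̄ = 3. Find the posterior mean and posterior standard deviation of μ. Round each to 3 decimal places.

Prior precision 1/τ₀² = 1/1.75² = 0.326531; data precision n/σ² = 15/0.31² = 156.087.
Posterior precision = 0.326531 + 156.087 = 156.414, giving posterior SD = 1/√156.414 = 0.080.
Posterior mean = (0.326531·0.49 + 156.087·3) / 156.414 = 2.995.

Posterior mean ≈ 2.995; posterior SD ≈ 0.080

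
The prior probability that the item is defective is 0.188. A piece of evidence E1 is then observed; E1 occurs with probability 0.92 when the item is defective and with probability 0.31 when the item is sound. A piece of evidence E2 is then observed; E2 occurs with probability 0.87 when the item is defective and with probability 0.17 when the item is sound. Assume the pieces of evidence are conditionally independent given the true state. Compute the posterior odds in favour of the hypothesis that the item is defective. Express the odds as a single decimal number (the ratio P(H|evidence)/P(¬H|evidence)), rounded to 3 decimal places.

Prior odds = 0.188/(1−0.188) = 0.23153.
Likelihood ratio for E1 = 0.92/0.31 = 2.9677.
Likelihood ratio for E2 = 0.87/0.17 = 5.1176.
Posterior odds = prior odds × LR₁ × LR₂ = 3.5164.

Posterior odds ≈ 3.516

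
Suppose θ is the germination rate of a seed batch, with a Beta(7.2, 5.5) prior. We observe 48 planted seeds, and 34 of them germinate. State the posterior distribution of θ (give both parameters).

Posterior: Beta(41.2, 19.5)

Observing 34 successes and 14 failures updates Beta(7.2, 5.5) by adding the success and failure counts to the two shape parameters: α = 7.2+34 = 41.2, β = 5.5+14 = 19.5.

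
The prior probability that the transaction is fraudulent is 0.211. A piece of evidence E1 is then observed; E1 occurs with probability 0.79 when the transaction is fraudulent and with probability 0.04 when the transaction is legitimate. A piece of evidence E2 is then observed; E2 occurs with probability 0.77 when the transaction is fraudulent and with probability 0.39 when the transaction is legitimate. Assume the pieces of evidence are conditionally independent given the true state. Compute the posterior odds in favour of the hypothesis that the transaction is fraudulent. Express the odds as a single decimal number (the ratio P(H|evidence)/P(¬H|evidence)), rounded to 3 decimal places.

Prior odds = 0.211/(1−0.211) = 0.26743. In log-odds, ln(0.26743) = -1.3189.
Add log likelihood ratios: ln(19.750) + ln(1.9744) = 3.6634.
Posterior log-odds = 2.3445, so posterior odds = exp(2.3445) = 10.428.

Posterior odds ≈ 10.428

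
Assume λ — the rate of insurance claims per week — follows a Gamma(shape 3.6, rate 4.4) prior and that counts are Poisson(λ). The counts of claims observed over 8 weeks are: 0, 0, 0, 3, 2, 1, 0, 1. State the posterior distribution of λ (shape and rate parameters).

Total count ∑xᵢ = 7 over n = 8 weeks.
Gamma is conjugate to the Poisson likelihood: posterior is Gamma(shape = 3.6+7 = 10.6, rate = 4.4+8 = 12.4).

Posterior: Gamma(shape=10.6, rate=12.4)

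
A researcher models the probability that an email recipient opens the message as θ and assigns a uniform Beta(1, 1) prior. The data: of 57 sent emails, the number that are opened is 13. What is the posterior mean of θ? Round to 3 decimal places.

Posterior mean ≈ 0.237

The binomial likelihood is conjugate to the Beta prior: with 13 successes and 44 failures, the posterior is Beta(1+13, 1+44) = Beta(14, 45).
Posterior mean = α/(α+β) = 14/59 = 0.237.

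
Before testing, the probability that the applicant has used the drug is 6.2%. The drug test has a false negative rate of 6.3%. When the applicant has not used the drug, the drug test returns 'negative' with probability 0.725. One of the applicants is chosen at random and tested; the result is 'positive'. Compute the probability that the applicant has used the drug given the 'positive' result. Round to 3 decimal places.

P(H | E) ≈ 0.184

Let H be the event that the applicant has used the drug. P(H) = 0.062, so P(¬H) = 0.938. With E the 'positive' result, P(E|H) = 0.937 and P(E|¬H) = 0.275.
P(E) = 0.937·0.062 + 0.275·0.938 = 0.058094 + 0.25795 = 0.31604.
By Bayes' theorem, P(H|E) = 0.058094 / 0.31604 = 0.184.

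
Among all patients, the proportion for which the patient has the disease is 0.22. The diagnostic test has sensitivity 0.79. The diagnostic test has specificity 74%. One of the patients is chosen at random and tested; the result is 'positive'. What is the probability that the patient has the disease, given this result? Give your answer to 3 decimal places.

Write H for 'the patient has the disease'. Prior odds H:¬H = 0.22/0.78 = 0.28205. For the 'positive' outcome, the likelihood ratio is 0.79/0.26 = 3.0385.
Posterior odds = 0.28205 × 3.0385 = 0.85700, so P(H|E) = 0.85700/(1+0.85700) = 0.461.

P(H | E) ≈ 0.461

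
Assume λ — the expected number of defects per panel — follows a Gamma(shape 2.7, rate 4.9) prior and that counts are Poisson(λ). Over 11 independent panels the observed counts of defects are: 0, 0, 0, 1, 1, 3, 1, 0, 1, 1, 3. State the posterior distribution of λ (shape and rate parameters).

Total count ∑xᵢ = 11 over n = 11 panels.
Gamma is conjugate to the Poisson likelihood: posterior is Gamma(shape = 2.7+11 = 13.7, rate = 4.9+11 = 15.9).

Posterior: Gamma(shape=13.7, rate=15.9)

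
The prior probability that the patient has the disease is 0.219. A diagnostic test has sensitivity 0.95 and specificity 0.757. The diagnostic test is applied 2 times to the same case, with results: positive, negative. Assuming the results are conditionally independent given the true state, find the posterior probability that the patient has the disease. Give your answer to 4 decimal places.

Posterior P(H) ≈ 0.0675

Let H be the event that the patient has the disease; start with P(H) = 0.219. P('positive'|H) = 0.95, P('positive'|¬H) = 0.243.
Update on result 1 ('positive'): P(H) ← 0.95·0.2190 / (0.95·0.2190 + 0.243·0.7810) = 0.20805/0.39783 = 0.5230.
Update on result 2 ('negative'): P(H) ← 0.05·0.5230 / (0.05·0.5230 + 0.757·0.4770) = 0.026148/0.38727 = 0.0675.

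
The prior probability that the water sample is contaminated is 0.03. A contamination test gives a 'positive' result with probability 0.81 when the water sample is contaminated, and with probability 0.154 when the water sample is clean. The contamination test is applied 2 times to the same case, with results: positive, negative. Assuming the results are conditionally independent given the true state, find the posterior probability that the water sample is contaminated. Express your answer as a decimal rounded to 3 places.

Posterior P(H) ≈ 0.035

With H the event that the water sample is contaminated, the joint likelihood of the observed sequence is P(data|H) = 0.81·0.19 = 0.15390 and P(data|¬H) = 0.154·0.846 = 0.13028.
Bayes: P(H|data) = 0.03·0.15390 / (0.03·0.15390 + 0.97·0.13028) = 0.0046170/0.13099 = 0.0352.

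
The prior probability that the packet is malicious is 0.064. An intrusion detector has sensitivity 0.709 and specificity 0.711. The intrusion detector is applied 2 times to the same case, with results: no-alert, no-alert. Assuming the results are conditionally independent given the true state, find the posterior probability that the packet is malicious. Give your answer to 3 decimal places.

Posterior P(H) ≈ 0.011

With H the event that the packet is malicious, the joint likelihood of the observed sequence is P(data|H) = 0.291·0.291 = 0.084681 and P(data|¬H) = 0.711·0.711 = 0.50552.
Bayes: P(H|data) = 0.064·0.084681 / (0.064·0.084681 + 0.936·0.50552) = 0.0054196/0.47859 = 0.0113.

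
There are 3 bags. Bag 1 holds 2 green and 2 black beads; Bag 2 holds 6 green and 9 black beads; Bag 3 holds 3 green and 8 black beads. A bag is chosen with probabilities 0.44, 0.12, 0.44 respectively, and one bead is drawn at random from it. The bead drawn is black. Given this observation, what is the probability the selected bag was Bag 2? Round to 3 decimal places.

Tabulate prior·likelihood by source: [1] prior 0.44, lik 0.5, product 0.2200; [2] prior 0.12, lik 0.6, product 0.07200; [3] prior 0.44, lik 0.7273, product 0.3200.
Normalizing constant = 0.61200; the posterior for Bag 2 is its product over the sum, 0.07200/0.61200 = 0.118.

Posterior probability ≈ 0.118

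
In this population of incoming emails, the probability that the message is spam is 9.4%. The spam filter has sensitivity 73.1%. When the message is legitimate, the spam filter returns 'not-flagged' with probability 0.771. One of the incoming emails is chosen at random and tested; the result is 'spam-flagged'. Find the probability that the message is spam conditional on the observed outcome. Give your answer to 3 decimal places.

Write H for 'the message is spam'. Prior odds H:¬H = 0.094/0.906 = 0.10375. For the 'spam-flagged' outcome, the likelihood ratio is 0.731/0.229 = 3.1921.
Posterior odds = 0.10375 × 3.1921 = 0.33119, so P(H|E) = 0.33119/(1+0.33119) = 0.249.

P(H | E) ≈ 0.249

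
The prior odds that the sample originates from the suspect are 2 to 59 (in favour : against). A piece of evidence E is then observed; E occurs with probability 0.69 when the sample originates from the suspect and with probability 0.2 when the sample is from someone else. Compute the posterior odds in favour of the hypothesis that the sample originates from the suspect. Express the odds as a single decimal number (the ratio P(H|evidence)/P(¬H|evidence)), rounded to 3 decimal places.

Posterior odds ≈ 0.117

Prior odds = 2/59 = 0.033898.
Likelihood ratio for E = 0.69/0.2 = 3.4500.
Posterior odds = prior odds × LR = 0.11695.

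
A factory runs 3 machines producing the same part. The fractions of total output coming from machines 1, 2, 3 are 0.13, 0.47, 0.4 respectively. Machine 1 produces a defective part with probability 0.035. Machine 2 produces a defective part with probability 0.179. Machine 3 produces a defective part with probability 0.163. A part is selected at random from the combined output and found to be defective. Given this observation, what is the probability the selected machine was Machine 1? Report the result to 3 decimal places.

Posterior probability ≈ 0.030

P(defective|M1) = 0.035; P(defective|M2) = 0.179; P(defective|M3) = 0.163.
Prior × likelihood for each source: 0.13·0.035=0.004550, 0.47·0.179=0.08413, 0.4·0.163=0.06520. Summing gives P(defective) = 0.15388.
P(Machine 1 | defective) = 0.004550 / 0.15388 = 0.030.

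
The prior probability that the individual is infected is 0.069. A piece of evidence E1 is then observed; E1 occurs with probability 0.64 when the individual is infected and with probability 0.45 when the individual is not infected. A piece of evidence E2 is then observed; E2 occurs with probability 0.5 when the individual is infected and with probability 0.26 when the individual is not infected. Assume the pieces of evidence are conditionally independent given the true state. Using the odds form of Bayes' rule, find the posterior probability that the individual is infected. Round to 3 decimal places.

Prior odds = 0.069/(1−0.069) = 0.074114.
Likelihood ratio for E1 = 0.64/0.45 = 1.4222.
Likelihood ratio for E2 = 0.5/0.26 = 1.9231.
Posterior odds = prior odds × LR₁ × LR₂ = 0.20270.
Posterior probability = odds/(1+odds) = 0.20270/1.2027 = 0.169.

Posterior probability ≈ 0.169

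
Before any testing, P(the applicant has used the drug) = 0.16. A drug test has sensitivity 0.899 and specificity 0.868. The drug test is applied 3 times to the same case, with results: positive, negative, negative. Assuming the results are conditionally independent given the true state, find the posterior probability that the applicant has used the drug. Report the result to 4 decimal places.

Posterior P(H) ≈ 0.0173

Let H be the event that the applicant has used the drug; start with P(H) = 0.16. P('positive'|H) = 0.899, P('positive'|¬H) = 0.132.
Update on result 1 ('positive'): P(H) ← 0.899·0.1600 / (0.899·0.1600 + 0.132·0.8400) = 0.14384/0.25472 = 0.5647.
Update on result 2 ('negative'): P(H) ← 0.101·0.5647 / (0.101·0.5647 + 0.868·0.4353) = 0.057035/0.43488 = 0.1312.
Update on result 3 ('negative'): P(H) ← 0.101·0.1312 / (0.101·0.1312 + 0.868·0.8688) = 0.013246/0.76741 = 0.0173.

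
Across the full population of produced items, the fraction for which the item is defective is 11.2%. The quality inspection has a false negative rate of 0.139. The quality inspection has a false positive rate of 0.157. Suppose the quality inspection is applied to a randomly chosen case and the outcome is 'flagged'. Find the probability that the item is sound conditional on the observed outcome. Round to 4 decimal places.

Let H be the event that the item is defective. P(H) = 0.112, so P(¬H) = 0.888. With E the 'flagged' result, P(E|H) = 0.861 and P(E|¬H) = 0.157.
P(E) = 0.861·0.112 + 0.157·0.888 = 0.096432 + 0.13942 = 0.23585.
By Bayes' theorem, P(H|E) = 0.096432 / 0.23585 = 0.4089. Hence P(¬H|E) = 1 − 0.4089 = 0.5911.

P(¬H | E) ≈ 0.5911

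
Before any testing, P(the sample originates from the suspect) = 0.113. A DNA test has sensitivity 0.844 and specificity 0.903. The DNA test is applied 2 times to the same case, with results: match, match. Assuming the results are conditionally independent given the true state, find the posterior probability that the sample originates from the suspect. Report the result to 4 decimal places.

Posterior P(H) ≈ 0.9061

With H the event that the sample originates from the suspect, the joint likelihood of the observed sequence is P(data|H) = 0.844·0.844 = 0.71234 and P(data|¬H) = 0.097·0.097 = 0.0094090.
Bayes: P(H|data) = 0.113·0.71234 / (0.113·0.71234 + 0.887·0.0094090) = 0.080494/0.088840 = 0.9061.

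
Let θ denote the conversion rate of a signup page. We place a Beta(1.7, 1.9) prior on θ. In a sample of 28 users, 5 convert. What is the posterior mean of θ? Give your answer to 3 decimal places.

Posterior mean ≈ 0.212

The binomial likelihood is conjugate to the Beta prior: with 5 successes and 23 failures, the posterior is Beta(1.7+5, 1.9+23) = Beta(6.7, 24.9).
E[θ | data] = 6.7/(6.7+24.9) = 0.212.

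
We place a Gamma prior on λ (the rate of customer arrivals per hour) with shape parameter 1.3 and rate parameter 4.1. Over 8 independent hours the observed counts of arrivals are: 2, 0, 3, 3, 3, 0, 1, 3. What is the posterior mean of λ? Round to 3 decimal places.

Posterior mean ≈ 1.347

The Poisson likelihood adds the total count to the shape and the number of exposure periods to the rate. Here ∑xᵢ = 15 and n = 8, so shape 1.3→16.3 and rate 4.1→12.1.
Posterior mean = shape/rate = 16.3/12.1 = 1.347.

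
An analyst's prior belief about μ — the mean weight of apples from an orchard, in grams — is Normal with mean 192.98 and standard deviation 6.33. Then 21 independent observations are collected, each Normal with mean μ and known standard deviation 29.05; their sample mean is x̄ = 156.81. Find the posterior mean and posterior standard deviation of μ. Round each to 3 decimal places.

Posterior mean ≈ 174.921; posterior SD ≈ 4.479

Prior precision 1/τ₀² = 1/6.33² = 0.0249570; data precision n/σ² = 21/29.05² = 0.0248844.
Posterior precision = 0.0249570 + 0.0248844 = 0.0498414, giving posterior SD = 1/√0.0498414 = 4.479.
Posterior mean = (0.0249570·192.98 + 0.0248844·156.81) / 0.0498414 = 174.921.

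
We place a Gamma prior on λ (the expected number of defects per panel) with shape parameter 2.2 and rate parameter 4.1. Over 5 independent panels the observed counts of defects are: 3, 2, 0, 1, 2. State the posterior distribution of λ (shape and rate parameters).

Posterior: Gamma(shape=10.2, rate=9.1)

The Poisson likelihood adds the total count to the shape and the number of exposure periods to the rate. Here ∑xᵢ = 8 and n = 5, so shape 2.2→10.2 and rate 4.1→9.1.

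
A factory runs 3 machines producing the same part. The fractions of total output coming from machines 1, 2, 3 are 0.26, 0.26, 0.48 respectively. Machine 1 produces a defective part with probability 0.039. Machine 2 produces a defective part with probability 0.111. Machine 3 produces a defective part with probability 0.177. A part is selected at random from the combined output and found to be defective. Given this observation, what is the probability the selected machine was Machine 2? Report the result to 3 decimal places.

Posterior probability ≈ 0.233

Tabulate prior·likelihood by source: [1] prior 0.26, lik 0.039, product 0.01014; [2] prior 0.26, lik 0.111, product 0.02886; [3] prior 0.48, lik 0.177, product 0.08496.
Normalizing constant = 0.12396; the posterior for Machine 2 is its product over the sum, 0.02886/0.12396 = 0.233.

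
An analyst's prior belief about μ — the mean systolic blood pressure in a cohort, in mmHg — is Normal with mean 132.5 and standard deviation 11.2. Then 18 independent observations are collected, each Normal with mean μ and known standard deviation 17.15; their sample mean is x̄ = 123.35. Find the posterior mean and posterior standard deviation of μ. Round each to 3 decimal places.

Posterior mean ≈ 124.405; posterior SD ≈ 3.802

Prior precision 1/τ₀² = 1/11.2² = 0.00797194; data precision n/σ² = 18/17.15² = 0.0611990.
Posterior precision = 0.00797194 + 0.0611990 = 0.0691709, giving posterior SD = 1/√0.0691709 = 3.802.
Posterior mean = (0.00797194·132.5 + 0.0611990·123.35) / 0.0691709 = 124.405.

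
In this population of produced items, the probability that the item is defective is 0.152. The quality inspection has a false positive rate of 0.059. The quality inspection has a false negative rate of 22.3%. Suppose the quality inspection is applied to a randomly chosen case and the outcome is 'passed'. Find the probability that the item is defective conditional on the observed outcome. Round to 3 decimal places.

P(H | E) ≈ 0.041

Write H for 'the item is defective'. Prior odds H:¬H = 0.152/0.848 = 0.17925. For the 'passed' outcome, the likelihood ratio is 0.223/0.941 = 0.23698.
Posterior odds = 0.17925 × 0.23698 = 0.042478, so P(H|E) = 0.042478/(1+0.042478) = 0.041.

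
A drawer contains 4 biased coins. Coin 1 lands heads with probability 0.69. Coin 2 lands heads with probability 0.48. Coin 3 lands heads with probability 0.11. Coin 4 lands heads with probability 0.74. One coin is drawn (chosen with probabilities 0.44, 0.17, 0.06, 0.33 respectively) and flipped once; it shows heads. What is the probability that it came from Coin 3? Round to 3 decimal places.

Posterior probability ≈ 0.010

P(heads|C1) = 0.69; P(heads|C2) = 0.48; P(heads|C3) = 0.11; P(heads|C4) = 0.74.
Prior × likelihood for each source: 0.44·0.69=0.3036, 0.17·0.48=0.08160, 0.06·0.11=0.006600, 0.33·0.74=0.2442. Summing gives P(heads) = 0.63600.
P(Coin 3 | heads) = 0.006600 / 0.63600 = 0.010.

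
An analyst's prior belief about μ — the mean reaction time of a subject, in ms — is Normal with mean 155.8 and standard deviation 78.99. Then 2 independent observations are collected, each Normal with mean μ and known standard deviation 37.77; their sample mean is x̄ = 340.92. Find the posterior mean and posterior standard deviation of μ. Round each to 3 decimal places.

Prior precision 1/τ₀² = 1/78.99² = 0.00016027; data precision n/σ² = 2/37.77² = 0.00140196.
Posterior precision = 0.00016027 + 0.00140196 = 0.00156223, giving posterior SD = 1/√0.00156223 = 25.300.
Posterior mean = (0.00016027·155.8 + 0.00140196·340.92) / 0.00156223 = 321.928.

Posterior mean ≈ 321.928; posterior SD ≈ 25.300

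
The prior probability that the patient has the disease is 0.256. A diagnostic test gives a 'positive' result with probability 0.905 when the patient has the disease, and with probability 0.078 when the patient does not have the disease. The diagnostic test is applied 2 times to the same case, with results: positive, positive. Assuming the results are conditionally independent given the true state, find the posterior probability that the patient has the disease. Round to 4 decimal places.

Let H be the event that the patient has the disease; start with P(H) = 0.256. P('positive'|H) = 0.905, P('positive'|¬H) = 0.078.
Update on result 1 ('positive'): P(H) ← 0.905·0.2560 / (0.905·0.2560 + 0.078·0.7440) = 0.23168/0.28971 = 0.7997.
Update on result 2 ('positive'): P(H) ← 0.905·0.7997 / (0.905·0.7997 + 0.078·0.2003) = 0.72372/0.73934 = 0.9789.

Posterior P(H) ≈ 0.9789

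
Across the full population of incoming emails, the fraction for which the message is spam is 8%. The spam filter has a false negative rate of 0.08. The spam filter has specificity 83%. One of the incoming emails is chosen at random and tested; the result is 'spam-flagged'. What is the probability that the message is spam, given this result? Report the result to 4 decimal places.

Write H for 'the message is spam'. Prior odds H:¬H = 0.08/0.92 = 0.086957. For the 'spam-flagged' outcome, the likelihood ratio is 0.92/0.17 = 5.4118.
Posterior odds = 0.086957 × 5.4118 = 0.47059, so P(H|E) = 0.47059/(1+0.47059) = 0.3200.

P(H | E) ≈ 0.3200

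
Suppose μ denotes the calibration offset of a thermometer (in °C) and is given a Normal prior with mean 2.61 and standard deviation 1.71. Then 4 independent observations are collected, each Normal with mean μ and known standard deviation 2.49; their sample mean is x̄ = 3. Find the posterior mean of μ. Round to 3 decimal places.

With known σ, the Normal prior is conjugate. Weight on the data is w = (n/σ²)/(n/σ² + 1/τ₀²) = 0.645151/(0.645151+0.341986) = 0.65356.
Posterior mean = w·x̄ + (1−w)·μ₀ = 0.65356·3 + 0.34644·2.61 = 2.865.

Posterior mean ≈ 2.865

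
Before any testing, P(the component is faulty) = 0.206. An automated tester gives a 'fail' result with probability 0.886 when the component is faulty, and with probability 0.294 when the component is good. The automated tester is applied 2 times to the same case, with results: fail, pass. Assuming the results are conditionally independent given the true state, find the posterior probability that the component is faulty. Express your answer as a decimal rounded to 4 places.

Posterior P(H) ≈ 0.1121

With H the event that the component is faulty, the joint likelihood of the observed sequence is P(data|H) = 0.886·0.114 = 0.10100 and P(data|¬H) = 0.294·0.706 = 0.20756.
Bayes: P(H|data) = 0.206·0.10100 / (0.206·0.10100 + 0.794·0.20756) = 0.020807/0.18561 = 0.1121.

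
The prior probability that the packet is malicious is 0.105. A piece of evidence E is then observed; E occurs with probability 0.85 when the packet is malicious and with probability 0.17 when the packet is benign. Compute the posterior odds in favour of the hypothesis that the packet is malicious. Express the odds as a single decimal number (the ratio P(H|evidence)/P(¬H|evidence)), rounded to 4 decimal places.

Posterior odds ≈ 0.5866

Prior odds = 0.105/(1−0.105) = 0.11732. In log-odds, ln(0.11732) = -2.1429.
Add log likelihood ratio: ln(5.0000) = 1.6094.
Posterior log-odds = -0.53343, so posterior odds = exp(-0.53343) = 0.58659.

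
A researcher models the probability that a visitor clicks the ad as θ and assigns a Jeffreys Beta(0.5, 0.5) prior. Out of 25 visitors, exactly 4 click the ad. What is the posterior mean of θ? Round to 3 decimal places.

Observing 4 successes and 21 failures updates Beta(0.5, 0.5) by adding the success and failure counts to the two shape parameters: α = 0.5+4 = 4.5, β = 0.5+21 = 21.5.
E[θ | data] = 4.5/(4.5+21.5) = 0.173.

Posterior mean ≈ 0.173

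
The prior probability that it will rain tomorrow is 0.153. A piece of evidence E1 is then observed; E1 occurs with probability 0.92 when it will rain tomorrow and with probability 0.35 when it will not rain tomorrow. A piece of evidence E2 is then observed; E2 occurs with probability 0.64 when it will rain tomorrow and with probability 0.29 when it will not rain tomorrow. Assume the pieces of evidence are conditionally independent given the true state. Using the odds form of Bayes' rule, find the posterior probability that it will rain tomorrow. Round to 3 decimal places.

Prior odds = 0.153/(1−0.153) = 0.18064. In log-odds, ln(0.18064) = -1.7113.
Add log likelihood ratios: ln(2.6286) + ln(2.2069) = 1.7580.
Posterior log-odds = 0.046765, so posterior odds = exp(0.046765) = 1.0479. Converting, P(H|E) = 1.0479/2.0479 = 0.512.

Posterior probability ≈ 0.512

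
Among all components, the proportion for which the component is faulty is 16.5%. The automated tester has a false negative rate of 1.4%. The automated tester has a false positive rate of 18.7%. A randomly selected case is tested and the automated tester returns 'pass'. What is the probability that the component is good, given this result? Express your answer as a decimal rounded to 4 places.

P(¬H | E) ≈ 0.9966

Write H for 'the component is faulty'. Prior odds H:¬H = 0.165/0.835 = 0.19760. For the 'pass' outcome, the likelihood ratio is 0.014/0.813 = 0.017220.
Posterior odds = 0.19760 × 0.017220 = 0.0034028, so P(H|E) = 0.0034028/(1+0.0034028) = 0.0034. Then P(¬H|E) = 1 − 0.0034 = 0.9966.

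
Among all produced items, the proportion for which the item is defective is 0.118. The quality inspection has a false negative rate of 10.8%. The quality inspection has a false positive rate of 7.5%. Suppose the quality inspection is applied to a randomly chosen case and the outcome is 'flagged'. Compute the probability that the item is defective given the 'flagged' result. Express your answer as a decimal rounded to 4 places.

Let H be the event that the item is defective. P(H) = 0.118, so P(¬H) = 0.882. With E the 'flagged' result, P(E|H) = 0.892 and P(E|¬H) = 0.075.
P(E) = 0.892·0.118 + 0.075·0.882 = 0.10526 + 0.066150 = 0.17141.
By Bayes' theorem, P(H|E) = 0.10526 / 0.17141 = 0.6141.

P(H | E) ≈ 0.6141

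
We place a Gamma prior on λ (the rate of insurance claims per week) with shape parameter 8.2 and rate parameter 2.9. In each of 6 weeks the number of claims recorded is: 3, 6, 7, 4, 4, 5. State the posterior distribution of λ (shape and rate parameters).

Total count ∑xᵢ = 29 over n = 6 weeks.
Gamma is conjugate to the Poisson likelihood: posterior is Gamma(shape = 8.2+29 = 37.2, rate = 2.9+6 = 8.9).

Posterior: Gamma(shape=37.2, rate=8.9)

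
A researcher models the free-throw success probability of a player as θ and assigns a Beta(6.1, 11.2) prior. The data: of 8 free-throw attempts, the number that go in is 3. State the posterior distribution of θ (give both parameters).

Posterior: Beta(9.1, 16.2)

Observing 3 successes and 5 failures updates Beta(6.1, 11.2) by adding the success and failure counts to the two shape parameters: α = 6.1+3 = 9.1, β = 11.2+5 = 16.2.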